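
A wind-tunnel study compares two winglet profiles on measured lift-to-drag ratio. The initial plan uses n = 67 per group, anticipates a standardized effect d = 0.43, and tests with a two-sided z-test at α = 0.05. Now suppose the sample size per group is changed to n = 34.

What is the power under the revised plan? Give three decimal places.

Power ≈ 0.426

With n = 34 per group: δ = d·√(n/2) = 0.43 × √(34/2) = 1.7729. Critical value z_{0.025} = 1.960.
Revised power = Φ(δ − 1.960) + Φ(−δ − 1.960) = Φ(-0.187) + Φ(-3.733) = 0.4258 + 0.0001 = 0.4259.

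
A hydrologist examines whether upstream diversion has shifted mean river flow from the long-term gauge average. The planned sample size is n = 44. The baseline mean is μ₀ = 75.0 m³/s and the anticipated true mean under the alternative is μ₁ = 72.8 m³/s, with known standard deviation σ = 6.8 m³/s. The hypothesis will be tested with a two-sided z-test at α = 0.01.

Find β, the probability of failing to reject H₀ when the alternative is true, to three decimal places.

Standardized effect: d = |μ₁ − μ₀| / σ = |72.8 − 75.0| / 6.8 = 0.3235
Noncentrality parameter: δ = d·√n = 0.3235 × √44 = 2.1461
Two-sided α = 0.01 → critical value z_{0.005} = 2.576.
Power = Φ(δ − 2.576) + Φ(−δ − 2.576) = Φ(-0.430) + Φ(-4.722) = 0.3337 + 0.0000 = 0.3337.
Type II error: β = 1 − power = 1 − 0.3337 = 0.6663.

β ≈ 0.666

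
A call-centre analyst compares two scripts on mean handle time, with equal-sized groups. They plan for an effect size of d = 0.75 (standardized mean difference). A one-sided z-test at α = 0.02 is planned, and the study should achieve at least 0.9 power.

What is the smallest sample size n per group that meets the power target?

n = 40 per group

Set Φ(δ − 2.054) = 0.9; then δ − 2.054 = Φ⁻¹(0.9) = 1.282, giving δ = 3.335.
δ = d·√(n/2) ⇒ n = 2(δ/d)² = 2 × (3.335 / 0.75)² = 39.55.
Round up to the next whole unit.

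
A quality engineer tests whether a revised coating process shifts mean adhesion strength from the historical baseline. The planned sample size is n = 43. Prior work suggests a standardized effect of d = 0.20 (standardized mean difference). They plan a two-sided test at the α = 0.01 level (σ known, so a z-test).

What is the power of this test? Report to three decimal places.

Noncentrality parameter: δ = d·√n = 0.20 × √43 = 1.3115
Critical value for a two-sided test at α = 0.01: z_{α/2} = 2.576.
Power = Φ(δ − 2.576) + Φ(−δ − 2.576) = Φ(-1.264) + Φ(-3.887) = 0.1031 + 0.0001 = 0.1031.

Power ≈ 0.103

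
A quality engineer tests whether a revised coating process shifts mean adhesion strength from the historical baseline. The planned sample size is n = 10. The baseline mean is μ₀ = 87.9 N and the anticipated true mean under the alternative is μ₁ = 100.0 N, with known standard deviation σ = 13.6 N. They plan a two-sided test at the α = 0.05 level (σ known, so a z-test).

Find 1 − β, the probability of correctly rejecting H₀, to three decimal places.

Standardized effect: d = |μ₁ − μ₀| / σ = |100.0 − 87.9| / 13.6 = 0.8897
Noncentrality parameter: λ = d·√n = 0.8897 × √10 = 2.8135
Two-sided α = 0.05 → critical value z_{0.025} = 1.960.
Power = Φ(λ − 1.960) + Φ(−λ − 1.960) = Φ(0.854) + Φ(-4.773) = 0.8033 + 0.0000 = 0.8033.

Power ≈ 0.803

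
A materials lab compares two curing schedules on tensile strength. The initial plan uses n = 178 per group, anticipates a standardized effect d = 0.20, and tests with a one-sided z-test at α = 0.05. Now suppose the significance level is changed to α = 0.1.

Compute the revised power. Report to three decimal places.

δ = d·√(n/2) = 0.20 × √(178/2) = 1.8868 (unchanged). New critical value: z_{0.1} = 1.282.
Revised power = P(Z > 1.282 − δ) = Φ(0.605) = 0.7275.

Power ≈ 0.727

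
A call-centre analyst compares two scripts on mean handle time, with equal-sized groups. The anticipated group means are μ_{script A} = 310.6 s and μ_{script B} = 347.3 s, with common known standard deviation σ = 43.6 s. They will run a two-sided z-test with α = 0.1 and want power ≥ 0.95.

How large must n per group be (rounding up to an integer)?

n = 31 per group

Standardized effect: d = |μ_{script A} − μ_{script B}| / σ = |310.6 − 347.3| / 43.6 = 0.8417
For power 0.95 need Φ(δ − z_{0.05}) = 0.95, so δ = z_{0.05} + z_{0.05} = 1.645 + 1.645 = 3.290.
(For δ > 0 the lower-tail rejection region contributes negligibly to power, so the one-term inversion is standard.)
δ = d·√(n/2) ⇒ n = 2(δ/d)² = 2 × (3.290 / 0.8417)² = 30.55.
Rounding up, n = 31 per group.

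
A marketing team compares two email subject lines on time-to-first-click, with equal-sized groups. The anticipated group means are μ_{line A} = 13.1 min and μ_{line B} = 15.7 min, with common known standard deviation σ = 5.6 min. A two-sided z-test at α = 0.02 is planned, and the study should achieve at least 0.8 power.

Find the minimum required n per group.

Standardized effect: d = |μ_{line A} − μ_{line B}| / σ = |13.1 − 15.7| / 5.6 = 0.4643
Set Φ(δ − 2.326) = 0.8; then δ − 2.326 = Φ⁻¹(0.8) = 0.842, giving δ = 3.168.
(For δ > 0 the lower-tail rejection region contributes negligibly to power, so the one-term inversion is standard.)
δ = d·√(n/2) ⇒ n = 2(δ/d)² = 2 × (3.168 / 0.4643)² = 93.12.
Round up to the next whole unit.

n = 94 per group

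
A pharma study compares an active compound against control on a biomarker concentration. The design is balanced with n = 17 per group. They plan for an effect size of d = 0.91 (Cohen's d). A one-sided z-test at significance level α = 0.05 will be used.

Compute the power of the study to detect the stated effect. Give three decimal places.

Power ≈ 0.843

Noncentrality parameter: δ = d·√(n/2) = 0.91 × √(17/2) = 2.6531
One-sided α = 0.05 → critical value z_{0.05} = 1.645.
Power = Φ(δ − 1.645) = Φ(1.008) = 0.8433.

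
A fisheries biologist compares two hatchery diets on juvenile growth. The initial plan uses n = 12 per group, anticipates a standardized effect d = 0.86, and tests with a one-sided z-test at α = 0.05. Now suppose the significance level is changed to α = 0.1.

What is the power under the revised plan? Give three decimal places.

Power ≈ 0.795

δ = d·√(n/2) = 0.86 × √(12/2) = 2.1066 (unchanged). New critical value: z_{0.1} = 1.282.
Revised power = Φ(δ − 1.282) = Φ(0.825) = 0.7953.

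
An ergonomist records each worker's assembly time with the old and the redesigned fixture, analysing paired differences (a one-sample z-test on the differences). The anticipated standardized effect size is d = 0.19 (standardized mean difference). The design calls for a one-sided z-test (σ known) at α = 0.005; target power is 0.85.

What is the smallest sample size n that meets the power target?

n = 362

Set Φ(δ − 2.576) = 0.85; then δ − 2.576 = Φ⁻¹(0.85) = 1.036, giving δ = 3.612.
δ = d·√n ⇒ n = (δ/d)² = (3.612 / 0.19)² = 361.45.
Rounding up, n = 362.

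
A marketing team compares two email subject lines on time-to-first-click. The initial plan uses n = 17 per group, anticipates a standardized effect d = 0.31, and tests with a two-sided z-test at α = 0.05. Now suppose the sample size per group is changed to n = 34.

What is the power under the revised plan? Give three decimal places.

Power ≈ 0.248

With n = 34 per group: δ = d·√(n/2) = 0.31 × √(34/2) = 1.2782. Critical value z_{0.025} = 1.960.
Revised power = Φ(δ − 1.960) + Φ(−δ − 1.960) = Φ(-0.682) + Φ(-3.238) = 0.2477 + 0.0006 = 0.2483.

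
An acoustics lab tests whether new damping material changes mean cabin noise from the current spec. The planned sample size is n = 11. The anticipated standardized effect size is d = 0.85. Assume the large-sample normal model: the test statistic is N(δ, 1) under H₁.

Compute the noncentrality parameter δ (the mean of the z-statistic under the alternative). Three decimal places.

δ ≈ 2.819

The noncentrality parameter scales effect size by the design's sample-size factor: δ = d·√n = 0.85 × √11 = 2.8191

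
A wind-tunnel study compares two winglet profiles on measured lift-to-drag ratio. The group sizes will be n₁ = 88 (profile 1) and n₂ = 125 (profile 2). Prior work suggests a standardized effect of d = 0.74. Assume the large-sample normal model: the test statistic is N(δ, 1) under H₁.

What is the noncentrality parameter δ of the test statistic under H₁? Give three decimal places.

δ ≈ 5.318

The noncentrality parameter scales effect size by the design's sample-size factor: δ = d / √(1/n₁ + 1/n₂) = 0.74 / √(1/88 + 1/125) = 5.3179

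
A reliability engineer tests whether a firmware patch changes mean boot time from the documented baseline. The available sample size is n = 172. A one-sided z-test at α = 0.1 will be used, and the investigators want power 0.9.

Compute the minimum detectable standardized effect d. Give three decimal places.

d ≈ 0.195

Required noncentrality: δ = z_{0.1} + z_{0.10} = 1.282 + 1.282 = 2.563.
δ = d·√n ⇒ d = δ/√n = 2.563/√172 = 0.1954.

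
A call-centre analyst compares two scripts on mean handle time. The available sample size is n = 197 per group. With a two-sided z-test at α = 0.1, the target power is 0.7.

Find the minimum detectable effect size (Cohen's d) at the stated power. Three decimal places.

d ≈ 0.219

Need Φ(δ − 1.645) = 0.7, so δ = 1.645 + 0.524 = 2.169.
(The second rejection-region term Φ(−δ − z_{α/2}) is negligible and dropped.)
δ = d·√(n/2) ⇒ d = δ/√(n/2) = 2.169/√(197/2) = 0.2186.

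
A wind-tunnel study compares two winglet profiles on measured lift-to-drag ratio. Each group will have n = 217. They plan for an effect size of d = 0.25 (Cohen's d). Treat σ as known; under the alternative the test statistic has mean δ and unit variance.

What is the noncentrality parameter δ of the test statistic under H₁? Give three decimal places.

δ = d·√(n/2) = 0.25 × √(217/2) = 2.6041

δ ≈ 2.604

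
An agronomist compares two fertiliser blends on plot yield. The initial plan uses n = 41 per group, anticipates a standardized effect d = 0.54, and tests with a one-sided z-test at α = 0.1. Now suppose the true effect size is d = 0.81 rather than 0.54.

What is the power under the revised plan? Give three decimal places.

Power ≈ 0.991

With d = 0.81: δ = d·√(n/2) = 0.81 × √(41/2) = 3.6674. Critical value z_{0.1} = 1.282.
Revised power = Φ(δ − 1.282) = Φ(2.386) = 0.9915.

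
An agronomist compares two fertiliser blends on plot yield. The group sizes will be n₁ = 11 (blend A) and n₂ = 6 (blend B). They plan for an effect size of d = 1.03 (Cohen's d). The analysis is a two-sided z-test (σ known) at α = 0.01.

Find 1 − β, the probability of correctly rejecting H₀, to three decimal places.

Power ≈ 0.292

Noncentrality parameter: δ = d / √(1/n₁ + 1/n₂) = 1.03 / √(1/11 + 1/6) = 2.0295
Critical value for a two-sided test at α = 0.01: z_{α/2} = 2.576.
Power = Φ(δ − 2.576) + Φ(−δ − 2.576) = Φ(-0.546) + Φ(-4.605) = 0.2924 + 0.0000 = 0.2924.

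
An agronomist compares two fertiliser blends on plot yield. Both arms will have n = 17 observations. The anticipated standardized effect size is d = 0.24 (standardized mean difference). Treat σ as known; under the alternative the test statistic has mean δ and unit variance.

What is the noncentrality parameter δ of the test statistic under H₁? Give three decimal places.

δ ≈ 0.700

δ = d·√(n/2) = 0.24 × √(17/2) = 0.6997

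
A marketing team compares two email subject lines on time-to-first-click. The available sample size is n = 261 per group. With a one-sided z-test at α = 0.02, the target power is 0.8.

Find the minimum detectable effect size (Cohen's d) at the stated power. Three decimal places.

d ≈ 0.253

Need Φ(δ − 2.054) = 0.8, so δ = 2.054 + 0.842 = 2.895.
δ = d·√(n/2) ⇒ d = δ/√(n/2) = 2.895/√(261/2) = 0.2535.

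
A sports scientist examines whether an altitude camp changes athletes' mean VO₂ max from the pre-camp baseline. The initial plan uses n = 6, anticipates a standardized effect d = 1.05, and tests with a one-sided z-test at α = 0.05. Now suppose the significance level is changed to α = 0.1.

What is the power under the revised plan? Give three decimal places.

Power ≈ 0.902

δ = d·√n = 1.05 × √6 = 2.5720 (unchanged). New critical value: z_{0.1} = 1.282.
Revised power = P(Z > 1.282 − δ) = Φ(1.290) = 0.9015.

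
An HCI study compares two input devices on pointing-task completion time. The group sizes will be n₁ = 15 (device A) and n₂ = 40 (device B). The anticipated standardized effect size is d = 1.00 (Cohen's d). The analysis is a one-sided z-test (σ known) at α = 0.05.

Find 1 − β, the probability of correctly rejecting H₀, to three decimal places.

Power ≈ 0.951

Noncentrality parameter: δ = d / √(1/n₁ + 1/n₂) = 1.00 / √(1/15 + 1/40) = 3.3029
Critical value for a one-sided test at α = 0.05: z_α = 1.645.
Power = P(Z > 1.645 − δ) = Φ(1.658) = 0.9513.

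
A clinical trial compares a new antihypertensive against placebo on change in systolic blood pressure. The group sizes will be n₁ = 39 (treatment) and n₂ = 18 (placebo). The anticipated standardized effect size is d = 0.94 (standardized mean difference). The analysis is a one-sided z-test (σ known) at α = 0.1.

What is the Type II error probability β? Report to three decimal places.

Noncentrality parameter: δ = d / √(1/n₁ + 1/n₂) = 0.94 / √(1/39 + 1/18) = 3.2988
One-sided α = 0.1 → critical value z_{0.1} = 1.282.
Power = P(Z > 1.282 − δ) = Φ(2.017) = 0.9782.
Type II error: β = 1 − power = 1 − 0.9782 = 0.0218.

β ≈ 0.022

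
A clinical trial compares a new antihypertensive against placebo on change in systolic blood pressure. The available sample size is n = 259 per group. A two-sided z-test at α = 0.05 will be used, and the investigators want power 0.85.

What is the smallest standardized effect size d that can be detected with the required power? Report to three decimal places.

d ≈ 0.263

Need Φ(δ − 1.960) = 0.85, so δ = 1.960 + 1.036 = 2.996.
(Lower-tail contribution to power is negligible for δ > 0.)
δ = d·√(n/2) ⇒ d = δ/√(n/2) = 2.996/√(259/2) = 0.2633.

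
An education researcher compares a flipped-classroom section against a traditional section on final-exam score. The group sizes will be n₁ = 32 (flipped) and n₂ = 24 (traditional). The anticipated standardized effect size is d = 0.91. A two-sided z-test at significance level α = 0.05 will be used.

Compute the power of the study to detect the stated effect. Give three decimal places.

Noncentrality parameter: δ = d / √(1/n₁ + 1/n₂) = 0.91 / √(1/32 + 1/24) = 3.3700
Critical value for a two-sided test at α = 0.05: z_{α/2} = 1.960.
Power = Φ(δ − 1.960) + Φ(−δ − 1.960) = Φ(1.410) + Φ(-5.330) = 0.9207 + 0.0000 = 0.9207.

Power ≈ 0.921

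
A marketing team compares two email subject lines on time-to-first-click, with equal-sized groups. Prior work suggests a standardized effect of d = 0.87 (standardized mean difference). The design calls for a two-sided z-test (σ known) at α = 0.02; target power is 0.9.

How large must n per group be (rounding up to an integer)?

Set Φ(δ − 2.326) = 0.9; then δ − 2.326 = Φ⁻¹(0.9) = 1.282, giving δ = 3.608.
(Ignoring the negligible lower-tail rejection probability gives the usual closed-form inversion.)
δ = d·√(n/2) ⇒ n = 2(δ/d)² = 2 × (3.608 / 0.87)² = 34.40.
Round up to the next whole unit.

n = 35 per group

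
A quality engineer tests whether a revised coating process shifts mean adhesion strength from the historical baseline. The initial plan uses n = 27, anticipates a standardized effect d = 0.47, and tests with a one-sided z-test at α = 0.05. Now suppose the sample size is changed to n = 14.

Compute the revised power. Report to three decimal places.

With n = 14: δ = d·√n = 0.47 × √14 = 1.7586. Critical value z_{0.05} = 1.645.
Revised power = P(Z > 1.645 − δ) = Φ(0.114) = 0.5453.

Power ≈ 0.545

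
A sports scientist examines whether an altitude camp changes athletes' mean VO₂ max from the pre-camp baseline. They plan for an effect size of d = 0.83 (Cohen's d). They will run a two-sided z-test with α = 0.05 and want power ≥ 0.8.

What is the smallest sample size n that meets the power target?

n = 12

For power 0.8 need Φ(δ − z_{0.025}) = 0.8, so δ = z_{0.025} + z_{0.20} = 1.960 + 0.842 = 2.802.
(Ignoring the negligible lower-tail rejection probability gives the usual closed-form inversion.)
δ = d·√n ⇒ n = (δ/d)² = (2.802 / 0.83)² = 11.39.
Round up to the next whole unit.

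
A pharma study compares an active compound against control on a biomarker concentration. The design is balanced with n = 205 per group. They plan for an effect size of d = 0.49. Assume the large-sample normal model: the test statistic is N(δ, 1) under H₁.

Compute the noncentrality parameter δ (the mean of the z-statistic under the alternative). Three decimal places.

δ = d·√(n/2) = 0.49 × √(205/2) = 4.9609

δ ≈ 4.961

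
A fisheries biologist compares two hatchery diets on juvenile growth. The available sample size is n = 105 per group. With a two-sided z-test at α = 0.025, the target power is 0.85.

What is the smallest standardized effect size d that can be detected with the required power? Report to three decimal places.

d ≈ 0.452

Need Φ(δ − 2.241) = 0.85, so δ = 2.241 + 1.036 = 3.278.
(Lower-tail contribution to power is negligible for δ > 0.)
δ = d·√(n/2) ⇒ d = δ/√(n/2) = 3.278/√(105/2) = 0.4524.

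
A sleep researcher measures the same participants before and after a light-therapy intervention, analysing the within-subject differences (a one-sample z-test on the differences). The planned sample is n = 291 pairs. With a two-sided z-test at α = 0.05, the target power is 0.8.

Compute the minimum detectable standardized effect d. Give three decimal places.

Required noncentrality: δ = z_{0.025} + z_{0.20} = 1.960 + 0.842 = 2.802.
(The second rejection-region term Φ(−δ − z_{α/2}) is negligible and dropped.)
δ = d·√n ⇒ d = δ/√n = 2.802/√291 = 0.1642.

d ≈ 0.164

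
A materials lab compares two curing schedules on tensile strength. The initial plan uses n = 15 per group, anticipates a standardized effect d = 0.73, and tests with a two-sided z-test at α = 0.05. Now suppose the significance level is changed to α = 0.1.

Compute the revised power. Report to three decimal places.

δ = d·√(n/2) = 0.73 × √(15/2) = 1.9992 (unchanged). New critical value: z_{0.05} = 1.645.
Revised power = Φ(δ − 1.645) + Φ(−δ − 1.645) = Φ(0.354) + Φ(-3.644) = 0.6385 + 0.0001 = 0.6386.

Power ≈ 0.639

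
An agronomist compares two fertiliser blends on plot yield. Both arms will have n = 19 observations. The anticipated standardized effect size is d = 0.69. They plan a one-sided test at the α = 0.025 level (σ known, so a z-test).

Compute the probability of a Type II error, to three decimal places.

β ≈ 0.434

Noncentrality parameter: δ = d·√(n/2) = 0.69 × √(19/2) = 2.1267
One-sided α = 0.025 → critical value z_{0.025} = 1.960.
Power = Φ(δ − 1.960) = Φ(0.167) = 0.5662.
Type II error: β = 1 − power = 1 − 0.5662 = 0.4338.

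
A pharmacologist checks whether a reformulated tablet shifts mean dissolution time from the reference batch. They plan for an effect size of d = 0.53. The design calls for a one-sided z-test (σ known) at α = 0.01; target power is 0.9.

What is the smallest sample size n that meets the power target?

n = 47

For power 0.9 need Φ(δ − z_{0.01}) = 0.9, so δ = z_{0.01} + z_{0.10} = 2.326 + 1.282 = 3.608.
δ = d·√n ⇒ n = (δ/d)² = (3.608 / 0.53)² = 46.34.
Rounding up, n = 47.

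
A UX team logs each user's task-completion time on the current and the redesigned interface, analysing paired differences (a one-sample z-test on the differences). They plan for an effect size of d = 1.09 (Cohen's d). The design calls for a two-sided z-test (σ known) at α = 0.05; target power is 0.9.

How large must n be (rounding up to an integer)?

For power 0.9 need Φ(δ − z_{0.025}) = 0.9, so δ = z_{0.025} + z_{0.10} = 1.960 + 1.282 = 3.242.
(The Φ(−δ − z_{α/2}) term is vanishingly small for δ > 0 and is dropped in the standard sample-size formula.)
δ = d·√n ⇒ n = (δ/d)² = (3.242 / 1.09)² = 8.84.
Rounding up, n = 9.

n = 9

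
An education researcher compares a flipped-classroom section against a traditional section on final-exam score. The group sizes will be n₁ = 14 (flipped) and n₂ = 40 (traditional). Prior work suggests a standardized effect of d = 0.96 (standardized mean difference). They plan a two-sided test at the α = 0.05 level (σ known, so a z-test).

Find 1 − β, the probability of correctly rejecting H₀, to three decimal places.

Noncentrality parameter: δ = d / √(1/n₁ + 1/n₂) = 0.96 / √(1/14 + 1/40) = 3.0915
Two-sided α = 0.05 → critical value z_{0.025} = 1.960.
Power = Φ(δ − 1.960) + Φ(−δ − 1.960) = Φ(1.132) + Φ(-5.051) = 0.8711 + 0.0000 = 0.8711.

Power ≈ 0.871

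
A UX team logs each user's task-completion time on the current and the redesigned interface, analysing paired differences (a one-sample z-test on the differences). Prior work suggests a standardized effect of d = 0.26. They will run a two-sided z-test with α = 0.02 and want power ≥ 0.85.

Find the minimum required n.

Set Φ(δ − 2.326) = 0.85; then δ − 2.326 = Φ⁻¹(0.85) = 1.036, giving δ = 3.363.
(Ignoring the negligible lower-tail rejection probability gives the usual closed-form inversion.)
δ = d·√n ⇒ n = (δ/d)² = (3.363 / 0.26)² = 167.28.
Rounding up, n = 168.

n = 168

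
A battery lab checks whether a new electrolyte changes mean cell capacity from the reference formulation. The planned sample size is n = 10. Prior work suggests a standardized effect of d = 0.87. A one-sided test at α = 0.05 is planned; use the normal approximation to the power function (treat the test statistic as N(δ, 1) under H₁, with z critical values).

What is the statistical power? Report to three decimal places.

Noncentrality parameter: δ = d·√n = 0.87 × √10 = 2.7512
Critical value for a one-sided test at α = 0.05: z_α = 1.645.
Power = Φ(δ − 1.645) = Φ(1.106) = 0.8657.

Power ≈ 0.866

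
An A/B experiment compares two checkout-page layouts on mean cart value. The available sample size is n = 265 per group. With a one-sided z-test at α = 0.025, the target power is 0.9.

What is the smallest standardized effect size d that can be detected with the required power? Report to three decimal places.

Need Φ(δ − 1.960) = 0.9, so δ = 1.960 + 1.282 = 3.242.
δ = d·√(n/2) ⇒ d = δ/√(n/2) = 3.242/√(265/2) = 0.2816.

d ≈ 0.282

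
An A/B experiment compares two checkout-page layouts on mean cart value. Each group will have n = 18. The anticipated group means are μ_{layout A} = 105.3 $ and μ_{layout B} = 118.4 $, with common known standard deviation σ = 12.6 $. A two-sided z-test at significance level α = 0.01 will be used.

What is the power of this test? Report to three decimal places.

Power ≈ 0.707

Standardized effect: d = |μ_{layout A} − μ_{layout B}| / σ = |105.3 − 118.4| / 12.6 = 1.0397
Noncentrality parameter: δ = d·√(n/2) = 1.0397 × √(18/2) = 3.1190
Critical value for a two-sided test at α = 0.01: z_{α/2} = 2.576.
Power = Φ(δ − 2.576) + Φ(−δ − 2.576) = Φ(0.543) + Φ(-5.695) = 0.7065 + 0.0000 = 0.7065.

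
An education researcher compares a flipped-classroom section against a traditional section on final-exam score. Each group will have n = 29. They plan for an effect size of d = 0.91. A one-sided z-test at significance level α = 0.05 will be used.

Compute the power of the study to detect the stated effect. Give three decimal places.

Power ≈ 0.966

Noncentrality parameter: δ = d·√(n/2) = 0.91 × √(29/2) = 3.4652
One-sided α = 0.05 → critical value z_{0.05} = 1.645.
Power = Φ(δ − 1.645) = Φ(1.820) = 0.9656.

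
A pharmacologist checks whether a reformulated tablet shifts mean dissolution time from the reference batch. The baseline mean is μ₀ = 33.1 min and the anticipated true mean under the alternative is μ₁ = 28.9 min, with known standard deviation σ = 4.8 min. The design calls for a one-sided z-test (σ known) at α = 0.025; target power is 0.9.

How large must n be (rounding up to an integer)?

Standardized effect: d = |μ₁ − μ₀| / σ = |28.9 − 33.1| / 4.8 = 0.8750
Set Φ(δ − 1.960) = 0.9; then δ − 1.960 = Φ⁻¹(0.9) = 1.282, giving δ = 3.242.
δ = d·√n ⇒ n = (δ/d)² = (3.242 / 0.8750)² = 13.72.
Rounding up, n = 14.

n = 14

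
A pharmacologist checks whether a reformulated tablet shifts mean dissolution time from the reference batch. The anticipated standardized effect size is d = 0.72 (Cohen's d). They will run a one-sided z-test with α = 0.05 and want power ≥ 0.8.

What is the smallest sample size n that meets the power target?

n = 12

For power 0.8 need Φ(δ − z_{0.05}) = 0.8, so δ = z_{0.05} + z_{0.20} = 1.645 + 0.842 = 2.486.
δ = d·√n ⇒ n = (δ/d)² = (2.486 / 0.72)² = 11.93.
Round up to the next whole unit.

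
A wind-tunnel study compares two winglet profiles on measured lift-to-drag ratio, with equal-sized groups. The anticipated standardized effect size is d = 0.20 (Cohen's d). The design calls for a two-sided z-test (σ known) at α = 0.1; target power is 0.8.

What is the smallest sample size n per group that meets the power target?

n = 310 per group

For power 0.8 need Φ(δ − z_{0.05}) = 0.8, so δ = z_{0.05} + z_{0.20} = 1.645 + 0.842 = 2.486.
(For δ > 0 the lower-tail rejection region contributes negligibly to power, so the one-term inversion is standard.)
δ = d·√(n/2) ⇒ n = 2(δ/d)² = 2 × (2.486 / 0.20)² = 309.13.
Round up to the next whole unit.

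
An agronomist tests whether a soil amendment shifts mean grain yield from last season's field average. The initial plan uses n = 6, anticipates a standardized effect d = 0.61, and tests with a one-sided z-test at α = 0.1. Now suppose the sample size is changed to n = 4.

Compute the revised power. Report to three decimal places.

With n = 4: δ = d·√n = 0.61 × √4 = 1.2200. Critical value z_{0.1} = 1.282.
Revised power = Φ(δ − 1.282) = Φ(-0.062) = 0.4755.

Power ≈ 0.475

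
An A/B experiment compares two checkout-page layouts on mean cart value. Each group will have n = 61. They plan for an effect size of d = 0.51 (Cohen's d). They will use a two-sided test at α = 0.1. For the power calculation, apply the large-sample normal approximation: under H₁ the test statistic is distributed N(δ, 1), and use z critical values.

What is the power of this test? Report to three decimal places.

Power ≈ 0.879

Noncentrality parameter: δ = d·√(n/2) = 0.51 × √(61/2) = 2.8166
Critical value for a two-sided test at α = 0.1: z_{α/2} = 1.645.
Power = Φ(δ − 1.645) + Φ(−δ − 1.645) = Φ(1.172) + Φ(-4.461) = 0.8793 + 0.0000 = 0.8793.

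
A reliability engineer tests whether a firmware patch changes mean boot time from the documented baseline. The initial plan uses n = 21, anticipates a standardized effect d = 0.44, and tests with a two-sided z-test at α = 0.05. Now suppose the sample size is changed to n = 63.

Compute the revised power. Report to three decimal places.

With n = 63: δ = d·√n = 0.44 × √63 = 3.4924. Critical value z_{0.025} = 1.960.
Revised power = Φ(δ − 1.960) + Φ(−δ − 1.960) = Φ(1.532) + Φ(-5.452) = 0.9373 + 0.0000 = 0.9373.

Power ≈ 0.937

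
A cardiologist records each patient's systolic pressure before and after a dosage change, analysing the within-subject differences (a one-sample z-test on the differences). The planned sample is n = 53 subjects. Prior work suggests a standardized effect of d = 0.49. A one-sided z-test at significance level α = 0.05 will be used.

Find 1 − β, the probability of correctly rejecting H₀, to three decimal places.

Power ≈ 0.973

Noncentrality parameter: δ = d·√n = 0.49 × √53 = 3.5673
Critical value for a one-sided test at α = 0.05: z_α = 1.645.
Power = Φ(δ − 1.645) = Φ(1.922) = 0.9727.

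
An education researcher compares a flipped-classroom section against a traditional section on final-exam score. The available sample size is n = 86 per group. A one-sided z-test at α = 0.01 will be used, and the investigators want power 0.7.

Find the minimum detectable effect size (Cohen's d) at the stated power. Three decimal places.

d ≈ 0.435

Required noncentrality: δ = z_{0.01} + z_{0.30} = 2.326 + 0.524 = 2.851.
δ = d·√(n/2) ⇒ d = δ/√(n/2) = 2.851/√(86/2) = 0.4347.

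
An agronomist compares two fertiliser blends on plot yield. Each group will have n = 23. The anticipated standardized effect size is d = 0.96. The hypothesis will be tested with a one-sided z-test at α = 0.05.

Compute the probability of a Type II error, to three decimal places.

β ≈ 0.054

Noncentrality parameter: δ = d·√(n/2) = 0.96 × √(23/2) = 3.2555
One-sided α = 0.05 → critical value z_{0.05} = 1.645.
Power = Φ(δ − 1.645) = Φ(1.611) = 0.9464.
Type II error: β = 1 − power = 1 − 0.9464 = 0.0536.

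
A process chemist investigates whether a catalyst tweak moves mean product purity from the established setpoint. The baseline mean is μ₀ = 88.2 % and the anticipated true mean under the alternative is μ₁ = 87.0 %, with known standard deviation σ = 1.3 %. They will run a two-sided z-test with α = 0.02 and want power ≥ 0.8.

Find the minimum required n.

n = 12

Standardized effect: d = |μ₁ − μ₀| / σ = |87.0 − 88.2| / 1.3 = 0.9231
For power 0.8 need Φ(δ − z_{0.01}) = 0.8, so δ = z_{0.01} + z_{0.20} = 2.326 + 0.842 = 3.168.
(Ignoring the negligible lower-tail rejection probability gives the usual closed-form inversion.)
δ = d·√n ⇒ n = (δ/d)² = (3.168 / 0.9231)² = 11.78.
Rounding up, n = 12.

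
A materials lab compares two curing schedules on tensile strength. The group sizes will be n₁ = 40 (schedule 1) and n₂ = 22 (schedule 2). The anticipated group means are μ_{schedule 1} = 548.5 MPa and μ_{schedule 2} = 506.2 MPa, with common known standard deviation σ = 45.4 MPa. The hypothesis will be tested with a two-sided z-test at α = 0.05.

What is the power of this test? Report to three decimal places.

Standardized effect: d = |μ_{schedule 1} − μ_{schedule 2}| / σ = |548.5 − 506.2| / 45.4 = 0.9317
Noncentrality parameter: δ = d / √(1/n₁ + 1/n₂) = 0.9317 / √(1/40 + 1/22) = 3.5102
Critical value for a two-sided test at α = 0.05: z_{α/2} = 1.960.
Power = Φ(δ − 1.960) + Φ(−δ − 1.960) = Φ(1.550) + Φ(-5.470) = 0.9395 + 0.0000 = 0.9395.

Power ≈ 0.939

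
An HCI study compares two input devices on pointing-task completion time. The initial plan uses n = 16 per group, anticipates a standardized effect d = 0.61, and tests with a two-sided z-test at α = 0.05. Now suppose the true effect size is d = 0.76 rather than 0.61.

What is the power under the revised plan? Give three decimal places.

With d = 0.76: δ = d·√(n/2) = 0.76 × √(16/2) = 2.1496. Critical value z_{0.025} = 1.960.
Revised power = Φ(δ − 1.960) + Φ(−δ − 1.960) = Φ(0.190) + Φ(-4.110) = 0.5752 + 0.0000 = 0.5752.

Power ≈ 0.575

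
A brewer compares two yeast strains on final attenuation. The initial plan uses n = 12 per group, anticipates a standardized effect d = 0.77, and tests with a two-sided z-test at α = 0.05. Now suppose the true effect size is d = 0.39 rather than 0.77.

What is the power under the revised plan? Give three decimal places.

With d = 0.39: δ = d·√(n/2) = 0.39 × √(12/2) = 0.9553. Critical value z_{0.025} = 1.960.
Revised power = Φ(δ − 1.960) + Φ(−δ − 1.960) = Φ(-1.005) + Φ(-2.915) = 0.1575 + 0.0018 = 0.1593.

Power ≈ 0.159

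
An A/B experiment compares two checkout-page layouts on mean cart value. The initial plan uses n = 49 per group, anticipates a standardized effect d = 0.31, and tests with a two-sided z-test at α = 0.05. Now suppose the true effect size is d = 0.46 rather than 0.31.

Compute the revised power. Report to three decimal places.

With d = 0.46: δ = d·√(n/2) = 0.46 × √(49/2) = 2.2769. Critical value z_{0.025} = 1.960.
Revised power = Φ(δ − 1.960) + Φ(−δ − 1.960) = Φ(0.317) + Φ(-4.237) = 0.6243 + 0.0000 = 0.6244.

Power ≈ 0.624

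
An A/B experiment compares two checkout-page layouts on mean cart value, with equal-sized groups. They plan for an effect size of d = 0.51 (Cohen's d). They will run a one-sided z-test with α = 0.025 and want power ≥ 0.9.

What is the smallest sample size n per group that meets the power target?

n = 81 per group

Set Φ(δ − 1.960) = 0.9; then δ − 1.960 = Φ⁻¹(0.9) = 1.282, giving δ = 3.242.
δ = d·√(n/2) ⇒ n = 2(δ/d)² = 2 × (3.242 / 0.51)² = 80.80.
Rounding up, n = 81 per group.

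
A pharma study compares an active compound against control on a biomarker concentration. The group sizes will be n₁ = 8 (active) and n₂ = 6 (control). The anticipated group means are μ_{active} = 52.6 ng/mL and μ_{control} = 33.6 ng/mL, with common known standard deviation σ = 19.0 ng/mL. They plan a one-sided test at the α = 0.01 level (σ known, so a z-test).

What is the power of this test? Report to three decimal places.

Standardized effect: d = |μ_{active} − μ_{control}| / σ = |52.6 − 33.6| / 19.0 = 1.0000
Noncentrality parameter: δ = d / √(1/n₁ + 1/n₂) = 1.0000 / √(1/8 + 1/6) = 1.8516
One-sided α = 0.01 → critical value z_{0.01} = 2.326.
Power = P(Z > 2.326 − δ) = Φ(-0.475) = 0.3175.

Power ≈ 0.317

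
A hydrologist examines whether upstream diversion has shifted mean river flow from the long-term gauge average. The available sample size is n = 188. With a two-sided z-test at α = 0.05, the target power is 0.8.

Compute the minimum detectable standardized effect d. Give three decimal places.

d ≈ 0.204

Required noncentrality: δ = z_{0.025} + z_{0.20} = 1.960 + 0.842 = 2.802.
(Lower-tail contribution to power is negligible for δ > 0.)
δ = d·√n ⇒ d = δ/√n = 2.802/√188 = 0.2043.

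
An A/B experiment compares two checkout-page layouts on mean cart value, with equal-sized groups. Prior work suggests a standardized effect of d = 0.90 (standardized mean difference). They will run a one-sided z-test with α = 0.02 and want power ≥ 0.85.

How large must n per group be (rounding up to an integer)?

Set Φ(δ − 2.054) = 0.85; then δ − 2.054 = Φ⁻¹(0.85) = 1.036, giving δ = 3.090.
δ = d·√(n/2) ⇒ n = 2(δ/d)² = 2 × (3.090 / 0.90)² = 23.58.
Rounding up, n = 24 per group.

n = 24 per group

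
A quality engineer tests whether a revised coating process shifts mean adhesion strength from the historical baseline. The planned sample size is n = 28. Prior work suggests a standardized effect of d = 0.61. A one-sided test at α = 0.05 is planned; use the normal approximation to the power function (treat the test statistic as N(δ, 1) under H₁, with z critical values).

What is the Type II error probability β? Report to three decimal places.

Noncentrality parameter: λ = d·√n = 0.61 × √28 = 3.2278
Critical value for a one-sided test at α = 0.05: z_α = 1.645.
Power = P(Z > 1.645 − λ) = Φ(1.583) = 0.9433.
Type II error: β = 1 − power = 1 − 0.9433 = 0.0567.

β ≈ 0.057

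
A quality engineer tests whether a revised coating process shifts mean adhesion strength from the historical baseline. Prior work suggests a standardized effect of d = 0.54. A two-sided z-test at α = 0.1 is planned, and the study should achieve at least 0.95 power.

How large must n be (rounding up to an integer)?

n = 38

Set Φ(δ − 1.645) = 0.95; then δ − 1.645 = Φ⁻¹(0.95) = 1.645, giving δ = 3.290.
(For δ > 0 the lower-tail rejection region contributes negligibly to power, so the one-term inversion is standard.)
δ = d·√n ⇒ n = (δ/d)² = (3.290 / 0.54)² = 37.11.
Round up to the next whole unit.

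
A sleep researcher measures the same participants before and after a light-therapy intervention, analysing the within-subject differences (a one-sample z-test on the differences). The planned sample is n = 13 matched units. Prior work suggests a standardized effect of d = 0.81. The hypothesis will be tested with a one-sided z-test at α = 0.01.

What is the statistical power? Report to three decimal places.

Noncentrality parameter: δ = d·√n = 0.81 × √13 = 2.9205
Critical value for a one-sided test at α = 0.01: z_α = 2.326.
Power = Φ(δ − 2.326) = Φ(0.594) = 0.7238.

Power ≈ 0.724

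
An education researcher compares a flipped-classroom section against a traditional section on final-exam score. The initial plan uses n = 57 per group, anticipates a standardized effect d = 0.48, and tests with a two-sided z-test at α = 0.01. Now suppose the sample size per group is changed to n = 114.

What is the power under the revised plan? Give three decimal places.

Power ≈ 0.853

With n = 114 per group: δ = d·√(n/2) = 0.48 × √(114/2) = 3.6239. Critical value z_{0.005} = 2.576.
Revised power = Φ(δ − 2.576) + Φ(−δ − 2.576) = Φ(1.048) + Φ(-6.200) = 0.8527 + 0.0000 = 0.8527.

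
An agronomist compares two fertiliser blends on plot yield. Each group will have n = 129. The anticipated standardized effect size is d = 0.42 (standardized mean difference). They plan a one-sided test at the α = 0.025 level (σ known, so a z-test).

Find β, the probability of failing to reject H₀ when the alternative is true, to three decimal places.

Noncentrality parameter: δ = d·√(n/2) = 0.42 × √(129/2) = 3.3731
One-sided α = 0.025 → critical value z_{0.025} = 1.960.
Power = Φ(δ − 1.960) = Φ(1.413) = 0.9212.
Type II error: β = 1 − power = 1 − 0.9212 = 0.0788.

β ≈ 0.079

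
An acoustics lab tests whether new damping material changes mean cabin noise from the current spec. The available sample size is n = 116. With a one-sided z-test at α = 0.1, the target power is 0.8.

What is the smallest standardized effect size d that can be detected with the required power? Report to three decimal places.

Required noncentrality: δ = z_{0.1} + z_{0.20} = 1.282 + 0.842 = 2.123.
δ = d·√n ⇒ d = δ/√n = 2.123/√116 = 0.1971.

d ≈ 0.197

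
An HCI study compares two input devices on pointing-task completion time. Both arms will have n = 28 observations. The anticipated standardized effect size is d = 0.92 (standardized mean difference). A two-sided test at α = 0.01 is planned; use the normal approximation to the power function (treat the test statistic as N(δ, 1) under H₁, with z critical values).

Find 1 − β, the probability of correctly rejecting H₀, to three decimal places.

Noncentrality parameter: δ = d·√(n/2) = 0.92 × √(28/2) = 3.4423
Two-sided α = 0.01 → critical value z_{0.005} = 2.576.
Power = Φ(δ − 2.576) + Φ(−δ − 2.576) = Φ(0.866) + Φ(-6.018) = 0.8069 + 0.0000 = 0.8069.

Power ≈ 0.807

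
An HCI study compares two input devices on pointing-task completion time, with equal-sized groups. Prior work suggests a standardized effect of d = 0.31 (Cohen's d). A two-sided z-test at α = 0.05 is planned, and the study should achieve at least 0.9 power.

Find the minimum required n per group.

For power 0.9 need Φ(δ − z_{0.025}) = 0.9, so δ = z_{0.025} + z_{0.10} = 1.960 + 1.282 = 3.242.
(Ignoring the negligible lower-tail rejection probability gives the usual closed-form inversion.)
δ = d·√(n/2) ⇒ n = 2(δ/d)² = 2 × (3.242 / 0.31)² = 218.68.
Round up to the next whole unit.

n = 219 per group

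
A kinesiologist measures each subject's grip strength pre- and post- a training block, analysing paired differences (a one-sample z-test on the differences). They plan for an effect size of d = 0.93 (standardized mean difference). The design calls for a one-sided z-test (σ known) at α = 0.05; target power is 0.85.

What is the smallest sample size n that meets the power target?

n = 9

Set Φ(δ − 1.645) = 0.85; then δ − 1.645 = Φ⁻¹(0.85) = 1.036, giving δ = 2.681.
δ = d·√n ⇒ n = (δ/d)² = (2.681 / 0.93)² = 8.31.
Round up to the next whole unit.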